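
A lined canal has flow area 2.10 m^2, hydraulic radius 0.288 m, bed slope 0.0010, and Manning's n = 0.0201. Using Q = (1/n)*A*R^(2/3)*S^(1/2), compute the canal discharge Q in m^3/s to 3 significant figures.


Q = (1/0.0201) * 2.10 * 0.288^(2/3) * 0.0010^(1/2) = 1.44 m^3/s
Therefore the canal discharge Q = 1.44 m^3/s.


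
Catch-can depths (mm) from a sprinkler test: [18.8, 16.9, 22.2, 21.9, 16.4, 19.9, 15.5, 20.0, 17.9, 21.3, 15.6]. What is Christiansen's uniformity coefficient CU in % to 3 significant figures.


Approach: apply Christiansen's uniformity coefficient, CU = (1 - mean_abs_deviation/mean)*100.
mean = 18.764 mm
mean |d_i - mean| = 2.0942 mm
CU = (1 - 2.0942/18.764)*100 = 88.8 %
Therefore Christiansen's uniformity coefficient CU = 88.8 %.


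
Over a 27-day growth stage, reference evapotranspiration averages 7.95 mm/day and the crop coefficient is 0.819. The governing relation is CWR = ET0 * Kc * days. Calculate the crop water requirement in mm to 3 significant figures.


CWR = 7.95 * 0.819 * 27 = 176 mm
Therefore the crop water requirement = 176 mm.


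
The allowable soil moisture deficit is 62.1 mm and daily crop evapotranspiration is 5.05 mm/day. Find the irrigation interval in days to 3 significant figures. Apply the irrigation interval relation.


Approach: apply the irrigation interval relation, interval = SMD / ETc.
interval = 62.1 / 5.05 = 12.3 days
Therefore the irrigation interval = 12.3 days.


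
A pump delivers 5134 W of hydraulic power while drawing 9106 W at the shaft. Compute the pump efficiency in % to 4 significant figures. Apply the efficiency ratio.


Approach: apply the efficiency ratio, eta = (P_out/P_in)*100.
eta = (5134 / 9106) * 100 = 56.38 %
Therefore the pump efficiency = 56.38 %.


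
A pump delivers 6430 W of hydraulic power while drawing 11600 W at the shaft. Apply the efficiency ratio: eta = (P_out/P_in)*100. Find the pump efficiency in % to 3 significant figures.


eta = (6430 / 11600) * 100 = 55.4 %
Therefore the pump efficiency = 55.4 %.


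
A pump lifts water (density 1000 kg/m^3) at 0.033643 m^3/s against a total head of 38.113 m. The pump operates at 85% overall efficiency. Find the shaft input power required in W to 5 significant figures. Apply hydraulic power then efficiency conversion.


Approach: apply hydraulic power then efficiency conversion, P = rho*g*Q*H; P_in = P/eta.
Step 1 — hydraulic power (P = rho*g*Q*H):
  P = 1000 * 9.81 * 0.033643 * 38.113 = 12578.73 W
Step 2 — input power: P_in = P/eta = 12578.73 / 0.85 = 14799 W
Therefore the shaft input power required = 14799 W.


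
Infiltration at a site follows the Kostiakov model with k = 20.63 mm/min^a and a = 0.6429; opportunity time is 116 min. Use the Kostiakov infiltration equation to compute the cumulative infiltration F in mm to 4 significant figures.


Approach: apply the Kostiakov infiltration equation, F = k*t^a.
F = 20.63 * 116^0.6429 = 438.3 mm
Therefore the cumulative infiltration F = 438.3 mm.


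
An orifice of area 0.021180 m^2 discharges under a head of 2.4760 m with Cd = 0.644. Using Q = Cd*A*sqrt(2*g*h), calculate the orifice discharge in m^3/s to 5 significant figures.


Q = 0.644 * 0.021180 * sqrt(2*9.81*2.4760) = 0.095069 m^3/s
Therefore the orifice discharge = 0.095069 m^3/s.


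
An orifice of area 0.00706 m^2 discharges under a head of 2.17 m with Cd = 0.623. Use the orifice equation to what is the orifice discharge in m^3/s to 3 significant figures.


Approach: apply the orifice equation, Q = Cd*A*sqrt(2*g*h).
Q = 0.623 * 0.00706 * sqrt(2*9.81*2.17) = 0.0287 m^3/s
Therefore the orifice discharge = 0.0287 m^3/s.


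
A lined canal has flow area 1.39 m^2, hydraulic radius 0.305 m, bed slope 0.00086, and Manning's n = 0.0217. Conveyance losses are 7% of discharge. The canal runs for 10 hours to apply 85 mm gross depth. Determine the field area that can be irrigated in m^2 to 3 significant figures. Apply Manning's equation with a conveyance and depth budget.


Approach: apply Manning's equation with a conveyance and depth budget, Q = (1/n)*A*R^(2/3)*S^(1/2); Q_field = Q*(1-loss); Area = Q_field*t/(d/1000).
Step 1 — canal discharge (Manning's equation):
  Q = (1/0.0217) * 1.39 * 0.305^(2/3) * 0.00086^(1/2) = 0.85115 m^3/s
Step 2 — delivered flow: Q_field = 0.85115*(1 - 7/100) = 0.79157 m^3/s
Step 3 — volume delivered: V = 0.79157 * 10*3600 = 28496 m^3
Step 4 — area served: A = V / (depth/1000) = 28496 / 0.085 = 335000 m^2
Therefore the field area that can be irrigated = 335000 m^2.


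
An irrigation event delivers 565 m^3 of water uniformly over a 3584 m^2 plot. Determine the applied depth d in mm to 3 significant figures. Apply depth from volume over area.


Approach: apply depth from volume over area, d = (V/A)*1000.
d = (565 / 3584) * 1000 = 158 mm
Therefore the applied depth d = 158 mm.


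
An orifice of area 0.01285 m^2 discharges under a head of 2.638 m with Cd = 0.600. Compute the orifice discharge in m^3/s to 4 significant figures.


Approach: apply the orifice equation, Q = Cd*A*sqrt(2*g*h).
Q = 0.600 * 0.01285 * sqrt(2*9.81*2.638) = 0.05547 m^3/s
Therefore the orifice discharge = 0.05547 m^3/s.


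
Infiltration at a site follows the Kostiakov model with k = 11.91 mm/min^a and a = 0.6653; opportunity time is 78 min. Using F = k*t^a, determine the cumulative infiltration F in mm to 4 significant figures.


F = 11.91 * 78^0.6653 = 216.1 mm
Therefore the cumulative infiltration F = 216.1 mm.


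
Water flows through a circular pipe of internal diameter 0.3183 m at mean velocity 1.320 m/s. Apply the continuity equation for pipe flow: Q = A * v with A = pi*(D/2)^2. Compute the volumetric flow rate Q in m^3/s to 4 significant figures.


A = pi*(0.3183/2)^2 = 0.0795725 m^2
Q = 0.0795725 * 1.320 = 0.1050 m^3/s
Therefore the volumetric flow rate Q = 0.1050 m^3/s.


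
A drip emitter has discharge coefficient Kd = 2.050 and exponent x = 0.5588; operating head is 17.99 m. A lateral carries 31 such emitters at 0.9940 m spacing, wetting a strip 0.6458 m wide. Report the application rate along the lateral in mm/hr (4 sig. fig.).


Approach: apply the emitter equation with a lateral mass balance, q = Kd*h^x; Q = n*q; rate = Q/(n*spacing*width).
Step 1 — single emitter flow (q = Kd*h^x):
  q = 2.050 * 17.99^0.5588 = 10.3054 L/hr
Step 2 — total lateral flow: Q = 31 * 10.3054 = 319.468 L/hr
Step 3 — wetted area: A = 31 * 0.9940 * 0.6458 = 19.8997 m^2
Step 4 — application rate: Q/A = 319.468/19.8997 = 16.05 mm/hr
Therefore the application rate along the lateral = 16.05 mm/hr.


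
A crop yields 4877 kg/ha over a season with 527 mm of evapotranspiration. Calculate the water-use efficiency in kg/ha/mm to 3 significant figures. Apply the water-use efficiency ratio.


Approach: apply the water-use efficiency ratio, WUE = yield/ET.
WUE = 4877 / 527 = 9.25 kg/ha/mm
Therefore the water-use efficiency = 9.25 kg/ha/mm.


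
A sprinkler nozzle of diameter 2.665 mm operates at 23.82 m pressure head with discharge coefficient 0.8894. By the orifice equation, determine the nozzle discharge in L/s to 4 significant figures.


Approach: apply the orifice equation, Q = Cd*A*sqrt(2*g*h), A = pi*(d/2)^2.
A = pi*(2.665e-3/2)^2 = 5.57807e-06 m^2
Q = 0.8894 * 5.57807e-06 * sqrt(2*9.81*23.82) * 1000 = 0.1073 L/s
Therefore the nozzle discharge = 0.1073 L/s.


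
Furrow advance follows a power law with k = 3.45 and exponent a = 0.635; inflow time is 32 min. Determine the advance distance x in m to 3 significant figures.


Approach: apply the power-law advance function, x = k*t^a.
x = 3.45 * 32^0.635 = 31.2 m
Therefore the advance distance x = 31.2 m.


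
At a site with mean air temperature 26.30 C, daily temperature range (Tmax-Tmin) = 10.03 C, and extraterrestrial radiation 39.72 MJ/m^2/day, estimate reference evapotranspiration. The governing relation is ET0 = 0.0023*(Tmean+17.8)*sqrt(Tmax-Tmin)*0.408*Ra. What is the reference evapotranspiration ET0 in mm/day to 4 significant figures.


ET0 = 0.0023*(26.30+17.8)*sqrt(10.03)*0.408*39.72 = 5.206 mm/day
Therefore the reference evapotranspiration ET0 = 5.206 mm/day.


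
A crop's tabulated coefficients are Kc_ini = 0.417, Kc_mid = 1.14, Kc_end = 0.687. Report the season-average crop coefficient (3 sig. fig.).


Approach: apply a simple seasonal average, Kc_avg = (Kc_ini + Kc_mid + Kc_end)/3.
Kc_avg = (0.417 + 1.14 + 0.687)/3 = 0.748
Therefore the season-average crop coefficient = 0.748.


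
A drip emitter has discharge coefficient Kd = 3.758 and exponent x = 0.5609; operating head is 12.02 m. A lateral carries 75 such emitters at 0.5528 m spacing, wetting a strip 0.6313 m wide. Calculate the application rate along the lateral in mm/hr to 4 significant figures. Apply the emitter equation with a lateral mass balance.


Approach: apply the emitter equation with a lateral mass balance, q = Kd*h^x; Q = n*q; rate = Q/(n*spacing*width).
Step 1 — single emitter flow (q = Kd*h^x):
  q = 3.758 * 12.02^0.5609 = 15.1592 L/hr
Step 2 — total lateral flow: Q = 75 * 15.1592 = 1136.94 L/hr
Step 3 — wetted area: A = 75 * 0.5528 * 0.6313 = 26.1737 m^2
Step 4 — application rate: Q/A = 1136.94/26.1737 = 43.44 mm/hr
Therefore the application rate along the lateral = 43.44 mm/hr.


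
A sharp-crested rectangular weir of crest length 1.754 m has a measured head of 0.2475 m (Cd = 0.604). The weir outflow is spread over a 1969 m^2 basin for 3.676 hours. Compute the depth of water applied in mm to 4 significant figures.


Approach: apply the rectangular weir equation with a volume-to-depth conversion, Q = (2/3)*Cd*L*sqrt(2g)*H^1.5; d = Q*t/A * 1000.
Step 1 — weir discharge:
  Q = (2/3)*0.604*1.754*sqrt(2*9.81)*0.2475^1.5 = 0.385201 m^3/s
Step 2 — volume: V = 0.385201 * 3.676*3600 = 5097.60 m^3
Step 3 — depth: d = V/A * 1000 = 5097.60/1969 * 1000 = 2589 mm
Therefore the depth of water applied = 2589 mm.


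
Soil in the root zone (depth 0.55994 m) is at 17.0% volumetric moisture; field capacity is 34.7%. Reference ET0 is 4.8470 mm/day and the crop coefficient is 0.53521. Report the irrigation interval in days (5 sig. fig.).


Approach: apply soil-water budget scheduling, SMD = (FC-theta)/100*depth*1000; ETc = ET0*Kc; interval = SMD/ETc.
Step 1 — soil moisture deficit:
  SMD = (34.7 - 17.0)/100 * 0.55994 * 1000 = 99.10938 mm
Step 2 — daily crop ET (ETc = ET0*Kc):
  ETc = 4.8470 * 0.53521 = 2.594163 mm/day
Step 3 — irrigation interval (SMD/ETc):
  interval = 99.10938 / 2.594163 = 38.205 days
Therefore the irrigation interval = 38.205 days.


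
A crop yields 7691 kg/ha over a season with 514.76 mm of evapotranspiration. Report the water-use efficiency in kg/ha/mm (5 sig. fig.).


Approach: apply the water-use efficiency ratio, WUE = yield/ET.
WUE = 7691 / 514.76 = 14.941 kg/ha/mm
Therefore the water-use efficiency = 14.941 kg/ha/mm.


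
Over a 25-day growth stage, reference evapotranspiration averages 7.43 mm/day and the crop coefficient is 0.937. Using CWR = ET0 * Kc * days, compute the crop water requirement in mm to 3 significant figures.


CWR = 7.43 * 0.937 * 25 = 174 mm
Therefore the crop water requirement = 174 mm.


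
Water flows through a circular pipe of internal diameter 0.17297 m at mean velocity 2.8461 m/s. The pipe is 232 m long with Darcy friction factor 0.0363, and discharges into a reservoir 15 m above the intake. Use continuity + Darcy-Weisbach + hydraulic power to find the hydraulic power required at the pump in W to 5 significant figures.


Approach: apply continuity + Darcy-Weisbach + hydraulic power, Q = A*v; hf = f*(L/D)*(v^2/(2g)); H = static + hf; P = rho*g*Q*H.
Step 1 — flow rate (continuity, Q = A*v):
  A = pi*(0.17297/2)^2 = 0.02349803 m^2
  Q = 0.02349803 * 2.8461 = 0.06687774 m^3/s
Step 2 — friction head loss (Darcy-Weisbach):
  hf = 0.0363 * (232/0.17297) * (2.8461^2 / (2*9.81))
  hf = 20.10135 m
Step 3 — total head: H = 15 + 20.10135 = 35.10135 m
Step 4 — hydraulic power (P = rho*g*Q*H):
  P = 1000 * 9.81 * 0.06687774 * 35.10135 = 23029 W
Therefore the hydraulic power required at the pump = 23029 W.


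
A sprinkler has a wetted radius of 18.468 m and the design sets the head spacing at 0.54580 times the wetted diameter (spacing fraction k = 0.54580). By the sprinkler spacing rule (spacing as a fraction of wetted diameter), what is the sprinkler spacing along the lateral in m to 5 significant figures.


Approach: apply the sprinkler spacing rule (spacing as a fraction of wetted diameter), S = k*(2*R).
S = 0.54580 * (2 * 18.468) = 20.160 m
Therefore the sprinkler spacing along the lateral = 20.160 m.


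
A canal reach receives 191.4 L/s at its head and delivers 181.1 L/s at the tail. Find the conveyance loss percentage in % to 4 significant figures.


Approach: apply the conveyance loss ratio, loss% = ((Q_head - Q_tail)/Q_head)*100.
loss = ((191.4 - 181.1)/191.4)*100 = 5.381 %
Therefore the conveyance loss percentage = 5.381 %.


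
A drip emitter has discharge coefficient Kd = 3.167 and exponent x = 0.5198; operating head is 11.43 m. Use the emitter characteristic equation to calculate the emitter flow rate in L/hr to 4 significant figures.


Approach: apply the emitter characteristic equation, q = Kd * h^x.
q = 3.167 * 11.43^0.5198 = 11.24 L/hr
Therefore the emitter flow rate = 11.24 L/hr.


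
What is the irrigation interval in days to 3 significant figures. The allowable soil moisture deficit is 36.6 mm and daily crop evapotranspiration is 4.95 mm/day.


Approach: apply the irrigation interval relation, interval = SMD / ETc.
interval = 36.6 / 4.95 = 7.39 days
Therefore the irrigation interval = 7.39 days.


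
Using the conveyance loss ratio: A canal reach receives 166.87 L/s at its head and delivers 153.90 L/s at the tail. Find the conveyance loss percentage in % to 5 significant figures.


Approach: apply the conveyance loss ratio, loss% = ((Q_head - Q_tail)/Q_head)*100.
loss = ((166.87 - 153.90)/166.87)*100 = 7.7725 %
Therefore the conveyance loss percentage = 7.7725 %.


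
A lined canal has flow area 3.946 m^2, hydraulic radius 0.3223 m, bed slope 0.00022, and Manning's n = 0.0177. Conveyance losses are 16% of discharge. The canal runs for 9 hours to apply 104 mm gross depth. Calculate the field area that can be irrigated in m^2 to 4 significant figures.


Approach: apply Manning's equation with a conveyance and depth budget, Q = (1/n)*A*R^(2/3)*S^(1/2); Q_field = Q*(1-loss); Area = Q_field*t/(d/1000).
Step 1 — canal discharge (Manning's equation):
  Q = (1/0.0177) * 3.946 * 0.3223^(2/3) * 0.00022^(1/2) = 1.55442 m^3/s
Step 2 — delivered flow: Q_field = 1.55442*(1 - 16/100) = 1.30571 m^3/s
Step 3 — volume delivered: V = 1.30571 * 9*3600 = 42305.1 m^3
Step 4 — area served: A = V / (depth/1000) = 42305.1 / 0.104 = 406800 m^2
Therefore the field area that can be irrigated = 406800 m^2.


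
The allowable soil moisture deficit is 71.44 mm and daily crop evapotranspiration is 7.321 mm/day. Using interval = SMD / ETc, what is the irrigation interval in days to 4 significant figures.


interval = 71.44 / 7.321 = 9.758 days
Therefore the irrigation interval = 9.758 days.


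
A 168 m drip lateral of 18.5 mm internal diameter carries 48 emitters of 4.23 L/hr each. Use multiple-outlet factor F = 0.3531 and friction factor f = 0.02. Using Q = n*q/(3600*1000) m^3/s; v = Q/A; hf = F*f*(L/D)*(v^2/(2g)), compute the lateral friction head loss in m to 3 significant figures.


Q = 48*4.23/(3600*1000) = 5.6400e-05 m^3/s
A = pi*(18.5e-3/2)^2 = 2.6880e-04 m^2, so v = Q/A = 0.20982 m/s
hf = 0.3531*0.02*(168/0.0185)*(0.20982^2/(2*9.81)) = 0.144 m
Therefore the lateral friction head loss = 0.144 m.


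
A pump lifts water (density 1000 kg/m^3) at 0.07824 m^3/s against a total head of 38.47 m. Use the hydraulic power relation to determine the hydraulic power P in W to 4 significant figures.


Approach: apply the hydraulic power relation, P = rho*g*Q*H.
P = 1000 * 9.81 * 0.07824 * 38.47 = 29530 W
Therefore the hydraulic power P = 29530 W.


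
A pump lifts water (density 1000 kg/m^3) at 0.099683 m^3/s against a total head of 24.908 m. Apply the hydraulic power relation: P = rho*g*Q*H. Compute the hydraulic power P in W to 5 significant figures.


P = 1000 * 9.81 * 0.099683 * 24.908 = 24357 W
Therefore the hydraulic power P = 24357 W.


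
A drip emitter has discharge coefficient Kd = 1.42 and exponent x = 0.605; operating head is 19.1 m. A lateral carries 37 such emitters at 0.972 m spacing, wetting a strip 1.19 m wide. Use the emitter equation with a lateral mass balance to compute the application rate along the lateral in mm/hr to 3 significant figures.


Approach: apply the emitter equation with a lateral mass balance, q = Kd*h^x; Q = n*q; rate = Q/(n*spacing*width).
Step 1 — single emitter flow (q = Kd*h^x):
  q = 1.42 * 19.1^0.605 = 8.4589 L/hr
Step 2 — total lateral flow: Q = 37 * 8.4589 = 312.98 L/hr
Step 3 — wetted area: A = 37 * 0.972 * 1.19 = 42.797 m^2
Step 4 — application rate: Q/A = 312.98/42.797 = 7.31 mm/hr
Therefore the application rate along the lateral = 7.31 mm/hr.


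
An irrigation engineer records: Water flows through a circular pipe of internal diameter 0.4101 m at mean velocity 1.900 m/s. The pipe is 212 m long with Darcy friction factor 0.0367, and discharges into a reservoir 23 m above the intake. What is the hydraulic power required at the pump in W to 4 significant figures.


Approach: apply continuity + Darcy-Weisbach + hydraulic power, Q = A*v; hf = f*(L/D)*(v^2/(2g)); H = static + hf; P = rho*g*Q*H.
Step 1 — flow rate (continuity, Q = A*v):
  A = pi*(0.4101/2)^2 = 0.132090 m^2
  Q = 0.132090 * 1.900 = 0.250971 m^3/s
Step 2 — friction head loss (Darcy-Weisbach):
  hf = 0.0367 * (212/0.4101) * (1.900^2 / (2*9.81))
  hf = 3.49076 m
Step 3 — total head: H = 23 + 3.49076 = 26.4908 m
Step 4 — hydraulic power (P = rho*g*Q*H):
  P = 1000 * 9.81 * 0.250971 * 26.4908 = 65220 W
Therefore the hydraulic power required at the pump = 65220 W.


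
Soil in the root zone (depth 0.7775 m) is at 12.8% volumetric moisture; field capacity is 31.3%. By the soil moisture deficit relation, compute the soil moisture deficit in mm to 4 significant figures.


Approach: apply the soil moisture deficit relation, SMD = (FC - theta)/100 * depth * 1000.
SMD = (31.3 - 12.8)/100 * 0.7775 * 1000 = 143.8 mm
Therefore the soil moisture deficit = 143.8 mm.


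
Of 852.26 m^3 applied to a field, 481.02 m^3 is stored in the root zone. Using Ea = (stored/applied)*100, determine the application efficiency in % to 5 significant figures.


Ea = (481.02/852.26)*100 = 56.441 %
Therefore the application efficiency = 56.441 %.


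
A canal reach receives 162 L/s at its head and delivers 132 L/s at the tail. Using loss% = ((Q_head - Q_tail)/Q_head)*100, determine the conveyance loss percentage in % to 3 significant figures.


loss = ((162 - 132)/162)*100 = 18.5 %
Therefore the conveyance loss percentage = 18.5 %.


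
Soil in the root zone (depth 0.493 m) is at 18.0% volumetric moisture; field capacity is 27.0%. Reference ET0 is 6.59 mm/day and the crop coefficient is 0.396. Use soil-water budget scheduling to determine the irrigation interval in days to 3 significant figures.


Approach: apply soil-water budget scheduling, SMD = (FC-theta)/100*depth*1000; ETc = ET0*Kc; interval = SMD/ETc.
Step 1 — soil moisture deficit:
  SMD = (27.0 - 18.0)/100 * 0.493 * 1000 = 44.370 mm
Step 2 — daily crop ET (ETc = ET0*Kc):
  ETc = 6.59 * 0.396 = 2.6096 mm/day
Step 3 — irrigation interval (SMD/ETc):
  interval = 44.370 / 2.6096 = 17.0 days
Therefore the irrigation interval = 17.0 days.


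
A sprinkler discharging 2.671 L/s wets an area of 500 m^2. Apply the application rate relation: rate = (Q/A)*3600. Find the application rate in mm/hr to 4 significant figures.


rate = (2.671 / 500) * 3600 = 19.23 mm/hr
Therefore the application rate = 19.23 mm/hr.


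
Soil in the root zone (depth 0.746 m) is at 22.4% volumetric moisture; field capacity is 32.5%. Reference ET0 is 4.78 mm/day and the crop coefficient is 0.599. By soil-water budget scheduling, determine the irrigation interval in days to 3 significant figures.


Approach: apply soil-water budget scheduling, SMD = (FC-theta)/100*depth*1000; ETc = ET0*Kc; interval = SMD/ETc.
Step 1 — soil moisture deficit:
  SMD = (32.5 - 22.4)/100 * 0.746 * 1000 = 75.346 mm
Step 2 — daily crop ET (ETc = ET0*Kc):
  ETc = 4.78 * 0.599 = 2.8632 mm/day
Step 3 — irrigation interval (SMD/ETc):
  interval = 75.346 / 2.8632 = 26.3 days
Therefore the irrigation interval = 26.3 days.


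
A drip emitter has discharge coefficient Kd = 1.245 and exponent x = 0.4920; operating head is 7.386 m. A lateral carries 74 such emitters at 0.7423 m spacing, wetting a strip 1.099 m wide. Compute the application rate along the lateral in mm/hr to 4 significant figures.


Approach: apply the emitter equation with a lateral mass balance, q = Kd*h^x; Q = n*q; rate = Q/(n*spacing*width).
Step 1 — single emitter flow (q = Kd*h^x):
  q = 1.245 * 7.386^0.4920 = 3.32987 L/hr
Step 2 — total lateral flow: Q = 74 * 3.32987 = 246.410 L/hr
Step 3 — wetted area: A = 74 * 0.7423 * 1.099 = 60.3683 m^2
Step 4 — application rate: Q/A = 246.410/60.3683 = 4.082 mm/hr
Therefore the application rate along the lateral = 4.082 mm/hr.


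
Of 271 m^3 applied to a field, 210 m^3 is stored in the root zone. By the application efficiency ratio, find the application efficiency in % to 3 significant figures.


Approach: apply the application efficiency ratio, Ea = (stored/applied)*100.
Ea = (210/271)*100 = 77.5 %
Therefore the application efficiency = 77.5 %.


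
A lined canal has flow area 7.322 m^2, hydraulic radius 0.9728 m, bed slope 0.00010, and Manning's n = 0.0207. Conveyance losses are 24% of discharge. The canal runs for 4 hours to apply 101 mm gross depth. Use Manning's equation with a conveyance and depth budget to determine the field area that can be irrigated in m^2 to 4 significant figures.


Approach: apply Manning's equation with a conveyance and depth budget, Q = (1/n)*A*R^(2/3)*S^(1/2); Q_field = Q*(1-loss); Area = Q_field*t/(d/1000).
Step 1 — canal discharge (Manning's equation):
  Q = (1/0.0207) * 7.322 * 0.9728^(2/3) * 0.00010^(1/2) = 3.47276 m^3/s
Step 2 — delivered flow: Q_field = 3.47276*(1 - 24/100) = 2.63930 m^3/s
Step 3 — volume delivered: V = 2.63930 * 4*3600 = 38005.9 m^3
Step 4 — area served: A = V / (depth/1000) = 38005.9 / 0.101 = 376300 m^2
Therefore the field area that can be irrigated = 376300 m^2.


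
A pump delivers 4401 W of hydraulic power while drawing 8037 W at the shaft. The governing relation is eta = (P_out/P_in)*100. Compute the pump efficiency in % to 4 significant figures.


eta = (4401 / 8037) * 100 = 54.76 %
Therefore the pump efficiency = 54.76 %.


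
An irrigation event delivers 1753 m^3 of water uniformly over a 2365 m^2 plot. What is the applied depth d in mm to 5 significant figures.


Approach: apply depth from volume over area, d = (V/A)*1000.
d = (1753 / 2365) * 1000 = 741.23 mm
Therefore the applied depth d = 741.23 mm.


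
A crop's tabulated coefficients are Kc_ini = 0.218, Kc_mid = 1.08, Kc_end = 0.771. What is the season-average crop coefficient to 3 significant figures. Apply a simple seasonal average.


Approach: apply a simple seasonal average, Kc_avg = (Kc_ini + Kc_mid + Kc_end)/3.
Kc_avg = (0.218 + 1.08 + 0.771)/3 = 0.690
Therefore the season-average crop coefficient = 0.690.


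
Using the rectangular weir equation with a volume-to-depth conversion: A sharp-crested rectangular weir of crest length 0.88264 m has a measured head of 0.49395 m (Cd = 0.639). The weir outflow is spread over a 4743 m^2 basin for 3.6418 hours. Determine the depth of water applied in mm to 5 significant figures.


Approach: apply the rectangular weir equation with a volume-to-depth conversion, Q = (2/3)*Cd*L*sqrt(2g)*H^1.5; d = Q*t/A * 1000.
Step 1 — weir discharge:
  Q = (2/3)*0.639*0.88264*sqrt(2*9.81)*0.49395^1.5 = 0.5781855 m^3/s
Step 2 — volume: V = 0.5781855 * 3.6418*3600 = 7580.289 m^3
Step 3 — depth: d = V/A * 1000 = 7580.289/4743 * 1000 = 1598.2 mm
Therefore the depth of water applied = 1598.2 mm.


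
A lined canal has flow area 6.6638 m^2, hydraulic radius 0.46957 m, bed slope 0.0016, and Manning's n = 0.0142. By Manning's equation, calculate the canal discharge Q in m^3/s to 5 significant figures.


Approach: apply Manning's equation, Q = (1/n)*A*R^(2/3)*S^(1/2).
Q = (1/0.0142) * 6.6638 * 0.46957^(2/3) * 0.0016^(1/2) = 11.340 m^3/s
Therefore the canal discharge Q = 11.340 m^3/s.


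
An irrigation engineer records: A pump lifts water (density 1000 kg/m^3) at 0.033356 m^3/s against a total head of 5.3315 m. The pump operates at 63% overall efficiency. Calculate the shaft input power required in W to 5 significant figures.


Approach: apply hydraulic power then efficiency conversion, P = rho*g*Q*H; P_in = P/eta.
Step 1 — hydraulic power (P = rho*g*Q*H):
  P = 1000 * 9.81 * 0.033356 * 5.3315 = 1744.586 W
Step 2 — input power: P_in = P/eta = 1744.586 / 0.63 = 2769.2 W
Therefore the shaft input power required = 2769.2 W.


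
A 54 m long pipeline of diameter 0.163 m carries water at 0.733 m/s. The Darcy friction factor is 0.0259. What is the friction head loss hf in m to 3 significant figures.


Approach: apply the Darcy-Weisbach equation, hf = f*(L/D)*(v^2/(2g)).
hf = 0.0259 * (54/0.163) * (0.733^2 / (2*9.81))
hf = 0.235 m
Therefore the friction head loss hf = 0.235 m.


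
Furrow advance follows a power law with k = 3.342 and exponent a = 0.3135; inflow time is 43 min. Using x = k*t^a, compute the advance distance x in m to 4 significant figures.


x = 3.342 * 43^0.3135 = 10.87 m
Therefore the advance distance x = 10.87 m.


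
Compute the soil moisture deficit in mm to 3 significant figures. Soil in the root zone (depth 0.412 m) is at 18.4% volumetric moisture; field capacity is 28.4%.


Approach: apply the soil moisture deficit relation, SMD = (FC - theta)/100 * depth * 1000.
SMD = (28.4 - 18.4)/100 * 0.412 * 1000 = 41.2 mm
Therefore the soil moisture deficit = 41.2 mm.


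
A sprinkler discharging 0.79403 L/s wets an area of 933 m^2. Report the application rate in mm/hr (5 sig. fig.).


Approach: apply the application rate relation, rate = (Q/A)*3600.
rate = (0.79403 / 933) * 3600 = 3.0638 mm/hr
Therefore the application rate = 3.0638 mm/hr.


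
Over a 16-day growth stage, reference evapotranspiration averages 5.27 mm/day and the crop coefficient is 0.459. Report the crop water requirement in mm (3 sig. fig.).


Approach: apply the crop water requirement relation, CWR = ET0 * Kc * days.
CWR = 5.27 * 0.459 * 16 = 38.7 mm
Therefore the crop water requirement = 38.7 mm.


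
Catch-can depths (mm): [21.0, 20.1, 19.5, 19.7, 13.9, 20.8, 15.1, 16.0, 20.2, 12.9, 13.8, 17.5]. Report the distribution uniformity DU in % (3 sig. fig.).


Approach: apply the low-quarter distribution uniformity, DU = (mean of lowest quarter of readings / overall mean)*100.
sorted lowest 3 of 12: [12.9, 13.8, 13.9] -> mean = 13.533 mm
overall mean = 17.542 mm
DU = (13.533/17.542)*100 = 77.1 %
Therefore the distribution uniformity DU = 77.1 %.


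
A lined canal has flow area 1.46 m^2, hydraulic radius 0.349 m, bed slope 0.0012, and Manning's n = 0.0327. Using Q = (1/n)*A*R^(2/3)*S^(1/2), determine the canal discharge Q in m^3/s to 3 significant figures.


Q = (1/0.0327) * 1.46 * 0.349^(2/3) * 0.0012^(1/2) = 0.767 m^3/s
Therefore the canal discharge Q = 0.767 m^3/s.


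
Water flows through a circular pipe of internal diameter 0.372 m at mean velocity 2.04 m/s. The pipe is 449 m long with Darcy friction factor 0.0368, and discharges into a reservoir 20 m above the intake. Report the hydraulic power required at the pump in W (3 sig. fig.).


Approach: apply continuity + Darcy-Weisbach + hydraulic power, Q = A*v; hf = f*(L/D)*(v^2/(2g)); H = static + hf; P = rho*g*Q*H.
Step 1 — flow rate (continuity, Q = A*v):
  A = pi*(0.372/2)^2 = 0.10869 m^2
  Q = 0.10869 * 2.04 = 0.22172 m^3/s
Step 2 — friction head loss (Darcy-Weisbach):
  hf = 0.0368 * (449/0.372) * (2.04^2 / (2*9.81))
  hf = 9.4213 m
Step 3 — total head: H = 20 + 9.4213 = 29.421 m
Step 4 — hydraulic power (P = rho*g*Q*H):
  P = 1000 * 9.81 * 0.22172 * 29.421 = 64000 W
Therefore the hydraulic power required at the pump = 64000 W.


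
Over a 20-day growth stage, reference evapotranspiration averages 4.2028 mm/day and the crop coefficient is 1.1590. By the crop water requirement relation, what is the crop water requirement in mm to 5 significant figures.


Approach: apply the crop water requirement relation, CWR = ET0 * Kc * days.
CWR = 4.2028 * 1.1590 * 20 = 97.421 mm
Therefore the crop water requirement = 97.421 mm.


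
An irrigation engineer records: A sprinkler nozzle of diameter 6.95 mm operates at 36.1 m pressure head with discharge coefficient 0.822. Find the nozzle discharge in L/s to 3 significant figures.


Approach: apply the orifice equation, Q = Cd*A*sqrt(2*g*h), A = pi*(d/2)^2.
A = pi*(6.95e-3/2)^2 = 3.7937e-05 m^2
Q = 0.822 * 3.7937e-05 * sqrt(2*9.81*36.1) * 1000 = 0.830 L/s
Therefore the nozzle discharge = 0.830 L/s.


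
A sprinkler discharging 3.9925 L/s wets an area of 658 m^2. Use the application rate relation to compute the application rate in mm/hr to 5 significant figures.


Approach: apply the application rate relation, rate = (Q/A)*3600.
rate = (3.9925 / 658) * 3600 = 21.843 mm/hr
Therefore the application rate = 21.843 mm/hr.


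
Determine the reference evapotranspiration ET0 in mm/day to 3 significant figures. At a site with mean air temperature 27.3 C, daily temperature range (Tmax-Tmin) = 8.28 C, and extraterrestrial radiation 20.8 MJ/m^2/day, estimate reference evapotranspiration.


Approach: apply the Hargreaves-Samani method, ET0 = 0.0023*(Tmean+17.8)*sqrt(Tmax-Tmin)*0.408*Ra.
ET0 = 0.0023*(27.3+17.8)*sqrt(8.28)*0.408*20.8 = 2.53 mm/day
Therefore the reference evapotranspiration ET0 = 2.53 mm/day.


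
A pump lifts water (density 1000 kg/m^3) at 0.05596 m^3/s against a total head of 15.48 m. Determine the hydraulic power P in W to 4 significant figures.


Approach: apply the hydraulic power relation, P = rho*g*Q*H.
P = 1000 * 9.81 * 0.05596 * 15.48 = 8498 W
Therefore the hydraulic power P = 8498 W.


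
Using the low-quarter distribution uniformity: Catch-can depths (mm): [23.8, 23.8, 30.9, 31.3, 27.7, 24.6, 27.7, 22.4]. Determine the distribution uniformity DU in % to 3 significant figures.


Approach: apply the low-quarter distribution uniformity, DU = (mean of lowest quarter of readings / overall mean)*100.
sorted lowest 2 of 8: [22.4, 23.8] -> mean = 23.100 mm
overall mean = 26.525 mm
DU = (23.100/26.525)*100 = 87.1 %
Therefore the distribution uniformity DU = 87.1 %.


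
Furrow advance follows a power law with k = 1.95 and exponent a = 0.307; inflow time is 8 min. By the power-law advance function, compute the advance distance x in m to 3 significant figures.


Approach: apply the power-law advance function, x = k*t^a.
x = 1.95 * 8^0.307 = 3.69 m
Therefore the advance distance x = 3.69 m.


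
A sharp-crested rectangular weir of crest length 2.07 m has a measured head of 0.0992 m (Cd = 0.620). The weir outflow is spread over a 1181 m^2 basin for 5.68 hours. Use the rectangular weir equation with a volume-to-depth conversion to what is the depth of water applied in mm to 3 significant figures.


Approach: apply the rectangular weir equation with a volume-to-depth conversion, Q = (2/3)*Cd*L*sqrt(2g)*H^1.5; d = Q*t/A * 1000.
Step 1 — weir discharge:
  Q = (2/3)*0.620*2.07*sqrt(2*9.81)*0.0992^1.5 = 0.11841 m^3/s
Step 2 — volume: V = 0.11841 * 5.68*3600 = 2421.2 m^3
Step 3 — depth: d = V/A * 1000 = 2421.2/1181 * 1000 = 2050 mm
Therefore the depth of water applied = 2050 mm.


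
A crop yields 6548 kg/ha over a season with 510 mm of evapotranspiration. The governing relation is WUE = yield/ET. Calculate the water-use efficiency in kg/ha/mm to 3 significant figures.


WUE = 6548 / 510 = 12.8 kg/ha/mm
Therefore the water-use efficiency = 12.8 kg/ha/mm.


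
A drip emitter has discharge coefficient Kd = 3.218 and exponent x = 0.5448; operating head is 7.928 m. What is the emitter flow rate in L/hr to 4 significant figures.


Approach: apply the emitter characteristic equation, q = Kd * h^x.
q = 3.218 * 7.928^0.5448 = 9.941 L/hr
Therefore the emitter flow rate = 9.941 L/hr.


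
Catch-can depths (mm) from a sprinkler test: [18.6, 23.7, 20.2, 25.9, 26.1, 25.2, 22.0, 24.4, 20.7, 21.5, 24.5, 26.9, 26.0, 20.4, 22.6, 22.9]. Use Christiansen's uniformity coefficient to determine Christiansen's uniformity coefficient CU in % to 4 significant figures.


Approach: apply Christiansen's uniformity coefficient, CU = (1 - mean_abs_deviation/mean)*100.
mean = 23.2250 mm
mean |d_i - mean| = 2.11250 mm
CU = (1 - 2.11250/23.2250)*100 = 90.90 %
Therefore Christiansen's uniformity coefficient CU = 90.90 %.


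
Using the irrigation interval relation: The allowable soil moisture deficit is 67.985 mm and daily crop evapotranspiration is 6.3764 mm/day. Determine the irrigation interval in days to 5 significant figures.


Approach: apply the irrigation interval relation, interval = SMD / ETc.
interval = 67.985 / 6.3764 = 10.662 days
Therefore the irrigation interval = 10.662 days.


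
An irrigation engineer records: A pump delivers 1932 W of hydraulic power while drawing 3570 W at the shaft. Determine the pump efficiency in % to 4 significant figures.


Approach: apply the efficiency ratio, eta = (P_out/P_in)*100.
eta = (1932 / 3570) * 100 = 54.12 %
Therefore the pump efficiency = 54.12 %.


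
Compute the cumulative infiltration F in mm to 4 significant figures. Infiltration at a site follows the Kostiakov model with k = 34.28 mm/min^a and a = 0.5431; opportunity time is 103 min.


Approach: apply the Kostiakov infiltration equation, F = k*t^a.
F = 34.28 * 103^0.5431 = 424.8 mm
Therefore the cumulative infiltration F = 424.8 mm.


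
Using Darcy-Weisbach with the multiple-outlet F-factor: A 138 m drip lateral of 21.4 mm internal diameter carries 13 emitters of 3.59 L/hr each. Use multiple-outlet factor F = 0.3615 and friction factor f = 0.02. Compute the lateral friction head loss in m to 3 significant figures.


Approach: apply Darcy-Weisbach with the multiple-outlet F-factor, Q = n*q/(3600*1000) m^3/s; v = Q/A; hf = F*f*(L/D)*(v^2/(2g)).
Q = 13*3.59/(3600*1000) = 1.2964e-05 m^3/s
A = pi*(21.4e-3/2)^2 = 3.5968e-04 m^2, so v = Q/A = 0.036043 m/s
hf = 0.3615*0.02*(138/0.0214)*(0.036043^2/(2*9.81)) = 0.00309 m
Therefore the lateral friction head loss = 0.00309 m.


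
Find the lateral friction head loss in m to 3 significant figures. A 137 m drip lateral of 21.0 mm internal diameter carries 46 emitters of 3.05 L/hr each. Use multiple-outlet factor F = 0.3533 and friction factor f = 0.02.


Approach: apply Darcy-Weisbach with the multiple-outlet F-factor, Q = n*q/(3600*1000) m^3/s; v = Q/A; hf = F*f*(L/D)*(v^2/(2g)).
Q = 46*3.05/(3600*1000) = 3.8972e-05 m^3/s
A = pi*(21.0e-3/2)^2 = 3.4636e-04 m^2, so v = Q/A = 0.11252 m/s
hf = 0.3533*0.02*(137/0.0210)*(0.11252^2/(2*9.81)) = 0.0297 m
Therefore the lateral friction head loss = 0.0297 m.


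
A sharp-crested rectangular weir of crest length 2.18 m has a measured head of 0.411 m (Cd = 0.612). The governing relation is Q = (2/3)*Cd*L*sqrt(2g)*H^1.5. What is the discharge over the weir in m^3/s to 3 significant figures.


Q = (2/3)*0.612*2.18*sqrt(2*9.81)*0.411^1.5 = 1.04 m^3/s
Therefore the discharge over the weir = 1.04 m^3/s.


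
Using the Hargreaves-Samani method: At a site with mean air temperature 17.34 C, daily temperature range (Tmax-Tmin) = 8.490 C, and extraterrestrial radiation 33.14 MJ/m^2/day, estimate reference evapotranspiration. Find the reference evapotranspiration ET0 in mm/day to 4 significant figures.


Approach: apply the Hargreaves-Samani method, ET0 = 0.0023*(Tmean+17.8)*sqrt(Tmax-Tmin)*0.408*Ra.
ET0 = 0.0023*(17.34+17.8)*sqrt(8.490)*0.408*33.14 = 3.184 mm/day
Therefore the reference evapotranspiration ET0 = 3.184 mm/day.


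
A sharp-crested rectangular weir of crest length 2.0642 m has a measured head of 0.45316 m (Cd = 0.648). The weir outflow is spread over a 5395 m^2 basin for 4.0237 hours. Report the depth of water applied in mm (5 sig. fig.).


Approach: apply the rectangular weir equation with a volume-to-depth conversion, Q = (2/3)*Cd*L*sqrt(2g)*H^1.5; d = Q*t/A * 1000.
Step 1 — weir discharge:
  Q = (2/3)*0.648*2.0642*sqrt(2*9.81)*0.45316^1.5 = 1.204932 m^3/s
Step 2 — volume: V = 1.204932 * 4.0237*3600 = 17453.82 m^3
Step 3 — depth: d = V/A * 1000 = 17453.82/5395 * 1000 = 3235.2 mm
Therefore the depth of water applied = 3235.2 mm.


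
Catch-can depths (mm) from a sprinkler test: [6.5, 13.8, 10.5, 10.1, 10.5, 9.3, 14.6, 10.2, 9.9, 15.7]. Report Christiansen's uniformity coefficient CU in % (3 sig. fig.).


Approach: apply Christiansen's uniformity coefficient, CU = (1 - mean_abs_deviation/mean)*100.
mean = 11.110 mm
mean |d_i - mean| = 2.1540 mm
CU = (1 - 2.1540/11.110)*100 = 80.6 %
Therefore Christiansen's uniformity coefficient CU = 80.6 %.


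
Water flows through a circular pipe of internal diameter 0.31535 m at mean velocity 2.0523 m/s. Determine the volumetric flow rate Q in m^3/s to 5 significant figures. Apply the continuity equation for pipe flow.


Approach: apply the continuity equation for pipe flow, Q = A * v with A = pi*(D/2)^2.
A = pi*(0.31535/2)^2 = 0.07810441 m^2
Q = 0.07810441 * 2.0523 = 0.16029 m^3/s
Therefore the volumetric flow rate Q = 0.16029 m^3/s.


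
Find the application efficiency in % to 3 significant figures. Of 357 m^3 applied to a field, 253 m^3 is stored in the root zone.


Approach: apply the application efficiency ratio, Ea = (stored/applied)*100.
Ea = (253/357)*100 = 70.9 %
Therefore the application efficiency = 70.9 %.


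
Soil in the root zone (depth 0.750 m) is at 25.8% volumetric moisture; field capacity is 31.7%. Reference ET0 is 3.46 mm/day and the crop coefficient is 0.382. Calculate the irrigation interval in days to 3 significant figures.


Approach: apply soil-water budget scheduling, SMD = (FC-theta)/100*depth*1000; ETc = ET0*Kc; interval = SMD/ETc.
Step 1 — soil moisture deficit:
  SMD = (31.7 - 25.8)/100 * 0.750 * 1000 = 44.250 mm
Step 2 — daily crop ET (ETc = ET0*Kc):
  ETc = 3.46 * 0.382 = 1.3217 mm/day
Step 3 — irrigation interval (SMD/ETc):
  interval = 44.250 / 1.3217 = 33.5 days
Therefore the irrigation interval = 33.5 days.


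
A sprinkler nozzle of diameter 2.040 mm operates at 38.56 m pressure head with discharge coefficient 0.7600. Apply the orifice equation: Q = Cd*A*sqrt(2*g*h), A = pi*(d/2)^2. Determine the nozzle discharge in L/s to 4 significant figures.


A = pi*(2.040e-3/2)^2 = 3.26851e-06 m^2
Q = 0.7600 * 3.26851e-06 * sqrt(2*9.81*38.56) * 1000 = 0.06833 L/s
Therefore the nozzle discharge = 0.06833 L/s.


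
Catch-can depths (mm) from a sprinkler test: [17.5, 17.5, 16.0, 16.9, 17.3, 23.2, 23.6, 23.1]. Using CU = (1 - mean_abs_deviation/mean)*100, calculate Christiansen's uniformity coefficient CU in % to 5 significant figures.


mean = 19.38750 mm
mean |d_i - mean| = 2.934375 mm
CU = (1 - 2.934375/19.38750)*100 = 84.865 %
Therefore Christiansen's uniformity coefficient CU = 84.865 %.


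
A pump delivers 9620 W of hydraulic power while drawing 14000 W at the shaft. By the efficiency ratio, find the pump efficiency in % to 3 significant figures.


Approach: apply the efficiency ratio, eta = (P_out/P_in)*100.
eta = (9620 / 14000) * 100 = 68.7 %
Therefore the pump efficiency = 68.7 %.


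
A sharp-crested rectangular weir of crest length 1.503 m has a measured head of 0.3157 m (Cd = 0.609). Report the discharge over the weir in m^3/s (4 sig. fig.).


Approach: apply the rectangular weir equation, Q = (2/3)*Cd*L*sqrt(2g)*H^1.5.
Q = (2/3)*0.609*1.503*sqrt(2*9.81)*0.3157^1.5 = 0.4795 m^3/s
Therefore the discharge over the weir = 0.4795 m^3/s.
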